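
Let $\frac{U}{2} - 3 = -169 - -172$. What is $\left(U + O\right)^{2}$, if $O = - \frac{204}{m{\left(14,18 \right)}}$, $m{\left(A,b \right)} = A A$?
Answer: $\frac{288369}{2401} \approx 120.1$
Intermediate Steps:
$m{\left(A,b \right)} = A^{2}$
$U = 12$ ($U = 6 + 2 \left(-169 - -172\right) = 6 + 2 \left(-169 + 172\right) = 6 + 2 \cdot 3 = 6 + 6 = 12$)
$O = - \frac{51}{49}$ ($O = - \frac{204}{14^{2}} = - \frac{204}{196} = \left(-204\right) \frac{1}{196} = - \frac{51}{49} \approx -1.0408$)
$\left(U + O\right)^{2} = \left(12 - \frac{51}{49}\right)^{2} = \left(\frac{537}{49}\right)^{2} = \frac{288369}{2401}$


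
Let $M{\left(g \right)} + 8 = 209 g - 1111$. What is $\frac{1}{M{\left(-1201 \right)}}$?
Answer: $- \frac{1}{252128} \approx -3.9662 \cdot 10^{-6}$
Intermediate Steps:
$M{\left(g \right)} = -1119 + 209 g$ ($M{\left(g \right)} = -8 + \left(209 g - 1111\right) = -8 + \left(-1111 + 209 g\right) = -1119 + 209 g$)
$\frac{1}{M{\left(-1201 \right)}} = \frac{1}{-1119 + 209 \left(-1201\right)} = \frac{1}{-1119 - 251009} = \frac{1}{-252128} = - \frac{1}{252128}$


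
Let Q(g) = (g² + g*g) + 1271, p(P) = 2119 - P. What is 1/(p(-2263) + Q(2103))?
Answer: 1/8850871 ≈ 1.1298e-7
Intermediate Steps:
Q(g) = 1271 + 2*g² (Q(g) = (g² + g²) + 1271 = 2*g² + 1271 = 1271 + 2*g²)
1/(p(-2263) + Q(2103)) = 1/((2119 - 1*(-2263)) + (1271 + 2*2103²)) = 1/((2119 + 2263) + (1271 + 2*4422609)) = 1/(4382 + (1271 + 8845218)) = 1/(4382 + 8846489) = 1/8850871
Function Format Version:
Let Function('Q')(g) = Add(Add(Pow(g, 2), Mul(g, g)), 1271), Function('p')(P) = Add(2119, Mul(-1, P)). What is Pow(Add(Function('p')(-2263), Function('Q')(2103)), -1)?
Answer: Rational(1, 8850871) ≈ 1.1298e-7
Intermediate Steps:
Function('Q')(g) = Add(1271, Mul(2, Pow(g, 2))) (Function('Q')(g) = Add(Add(Pow(g, 2), Pow(g, 2)), 1271) = Add(Mul(2, Pow(g, 2)), 1271) = Add(1271, Mul(2, Pow(g, 2))))
Pow(Add(Function('p')(-2263), Function('Q')(2103)), -1) = Pow(Add(Add(2119, Mul(-1, -2263)), Add(1271, Mul(2, Pow(2103, 2)))), -1) = Pow(Add(Add(2119, 2263), Add(1271, Mul(2, 4422609))), -1) = Pow(Add(4382, Add(1271, 8845218)), -1) = Pow(Add(4382, 8846489), -1) = Pow(8850871, -1) = Rational(1, 8850871)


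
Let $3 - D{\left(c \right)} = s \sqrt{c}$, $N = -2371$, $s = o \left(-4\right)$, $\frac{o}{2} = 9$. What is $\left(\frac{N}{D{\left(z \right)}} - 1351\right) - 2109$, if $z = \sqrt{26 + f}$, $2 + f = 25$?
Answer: $- \frac{41839409}{12093} - \frac{18968 \sqrt{7}}{4031} \approx -3472.3$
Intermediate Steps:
$o = 18$ ($o = 2 \cdot 9 = 18$)
$f = 23$ ($f = -2 + 25 = 23$)
$z = 7$ ($z = \sqrt{26 + 23} = \sqrt{49} = 7$)
$s = -72$ ($s = 18 \left(-4\right) = -72$)
$D{\left(c \right)} = 3 + 72 \sqrt{c}$ ($D{\left(c \right)} = 3 - - 72 \sqrt{c} = 3 + 72 \sqrt{c}$)
$\left(\frac{N}{D{\left(z \right)}} - 1351\right) - 2109 = \left(- \frac{2371}{3 + 72 \sqrt{7}} - 1351\right) - 2109 = \left(-1351 - \frac{2371}{3 + 72 \sqrt{7}}\right) - 2109 = -3460 - \frac{2371}{3 + 72 \sqrt{7}}$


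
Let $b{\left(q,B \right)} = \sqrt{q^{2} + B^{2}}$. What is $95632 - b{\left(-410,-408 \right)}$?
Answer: $95632 - 2 \sqrt{83641} \approx 95054.0$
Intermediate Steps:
$b{\left(q,B \right)} = \sqrt{B^{2} + q^{2}}$
$95632 - b{\left(-410,-408 \right)} = 95632 - \sqrt{\left(-408\right)^{2} + \left(-410\right)^{2}} = 95632 - \sqrt{166464 + 168100} = 95632 - \sqrt{334564} = 95632 - 2 \sqrt{83641}$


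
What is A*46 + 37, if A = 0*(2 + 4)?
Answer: 37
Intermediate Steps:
A = 0 (A = 0*6 = 0)
A*46 + 37 = 0*46 + 37 = 0 + 37 = 37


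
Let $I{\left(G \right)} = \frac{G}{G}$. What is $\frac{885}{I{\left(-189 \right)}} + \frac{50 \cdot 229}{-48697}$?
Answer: $\frac{43085395}{48697} \approx 884.76$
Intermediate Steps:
$I{\left(G \right)} = 1$
$\frac{885}{I{\left(-189 \right)}} + \frac{50 \cdot 229}{-48697} = \frac{885}{1} + \frac{50 \cdot 229}{-48697} = 885 \cdot 1 + 11450 \left(- \frac{1}{48697}\right) = 885 - \frac{11450}{48697} = \frac{43085395}{48697}$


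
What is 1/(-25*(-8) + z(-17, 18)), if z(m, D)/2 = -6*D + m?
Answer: -1/50 ≈ -0.020000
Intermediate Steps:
z(m, D) = -12*D + 2*m (z(m, D) = 2*(-6*D + m) = 2*(m - 6*D) = -12*D + 2*m)
1/(-25*(-8) + z(-17, 18)) = 1/(-25*(-8) + (-12*18 + 2*(-17))) = 1/(200 + (-216 - 34)) = 1/(200 - 250) = 1/(-50) = -1/50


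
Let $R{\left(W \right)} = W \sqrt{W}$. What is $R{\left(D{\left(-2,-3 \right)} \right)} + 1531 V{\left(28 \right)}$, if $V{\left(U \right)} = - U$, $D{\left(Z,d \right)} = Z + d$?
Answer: $-42868 - 5 i \sqrt{5} \approx -42868.0 - 11.18 i$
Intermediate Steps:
$R{\left(W \right)} = W^{\frac{3}{2}}$
$R{\left(D{\left(-2,-3 \right)} \right)} + 1531 V{\left(28 \right)} = \left(-2 - 3\right)^{\frac{3}{2}} + 1531 \left(\left(-1\right) 28\right) = \left(-5\right)^{\frac{3}{2}} + 1531 \left(-28\right) = - 5 i \sqrt{5} - 42868 = -42868 - 5 i \sqrt{5}$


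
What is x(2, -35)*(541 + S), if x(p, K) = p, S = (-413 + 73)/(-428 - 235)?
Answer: 42238/39 ≈ 1083.0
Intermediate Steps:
S = 20/39 (S = -340/(-663) = -340*(-1/663) = 20/39 ≈ 0.51282)
x(2, -35)*(541 + S) = 2*(541 + 20/39) = 2*(21119/39) = 42238/39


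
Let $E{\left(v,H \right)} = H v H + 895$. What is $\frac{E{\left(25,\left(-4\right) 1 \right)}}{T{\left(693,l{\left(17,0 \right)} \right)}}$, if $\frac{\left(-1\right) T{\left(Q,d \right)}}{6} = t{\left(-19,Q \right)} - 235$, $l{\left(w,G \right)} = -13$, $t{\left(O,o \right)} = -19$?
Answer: $\frac{1295}{1524} \approx 0.84974$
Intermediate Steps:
$T{\left(Q,d \right)} = 1524$ ($T{\left(Q,d \right)} = - 6 \left(-19 - 235\right) = \left(-6\right) \left(-254\right) = 1524$)
$E{\left(v,H \right)} = 895 + v H^{2}$ ($E{\left(v,H \right)} = v H^{2} + 895 = 895 + v H^{2}$)
$\frac{E{\left(25,\left(-4\right) 1 \right)}}{T{\left(693,l{\left(17,0 \right)} \right)}} = \frac{895 + 25 \left(\left(-4\right) 1\right)^{2}}{1524} = \left(895 + 25 \left(-4\right)^{2}\right) \frac{1}{1524} = \left(895 + 25 \cdot 16\right) \frac{1}{1524} = \left(895 + 400\right) \frac{1}{1524} = 1295 \cdot \frac{1}{1524} = \frac{1295}{1524}$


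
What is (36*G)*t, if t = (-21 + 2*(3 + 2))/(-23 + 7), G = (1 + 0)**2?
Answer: 99/4 ≈ 24.750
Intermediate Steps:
G = 1 (G = 1**2 = 1)
t = 11/16 (t = (-21 + 2*5)/(-16) = (-21 + 10)*(-1/16) = -11*(-1/16) = 11/16 ≈ 0.68750)
(36*G)*t = (36*1)*(11/16) = 36*(11/16) = 99/4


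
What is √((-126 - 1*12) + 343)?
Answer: √205 ≈ 14.318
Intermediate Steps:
√((-126 - 1*12) + 343) = √((-126 - 12) + 343) = √(-138 + 343) = √205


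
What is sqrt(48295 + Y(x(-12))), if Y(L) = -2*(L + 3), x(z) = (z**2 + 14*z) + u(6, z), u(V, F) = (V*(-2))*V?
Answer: sqrt(48481) ≈ 220.18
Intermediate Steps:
u(V, F) = -2*V**2 (u(V, F) = (-2*V)*V = -2*V**2)
x(z) = -72 + z**2 + 14*z (x(z) = (z**2 + 14*z) - 2*6**2 = (z**2 + 14*z) - 2*36 = (z**2 + 14*z) - 72 = -72 + z**2 + 14*z)
Y(L) = -6 - 2*L (Y(L) = -2*(3 + L) = -6 - 2*L)
sqrt(48295 + Y(x(-12))) = sqrt(48295 + (-6 - 2*(-72 + (-12)**2 + 14*(-12)))) = sqrt(48295 + (-6 - 2*(-72 + 144 - 168))) = sqrt(48295 + (-6 - 2*(-96))) = sqrt(48295 + (-6 + 192)) = sqrt(48295 + 186) = sqrt(48481)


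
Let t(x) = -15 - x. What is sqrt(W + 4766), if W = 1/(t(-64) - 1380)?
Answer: sqrt(69778995)/121 ≈ 69.036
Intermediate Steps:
W = -1/1331 (W = 1/((-15 - 1*(-64)) - 1380) = 1/((-15 + 64) - 1380) = 1/(49 - 1380) = 1/(-1331) = -1/1331 ≈ -0.00075131)
sqrt(W + 4766) = sqrt(-1/1331 + 4766) = sqrt(6343545/1331) = sqrt(69778995)/121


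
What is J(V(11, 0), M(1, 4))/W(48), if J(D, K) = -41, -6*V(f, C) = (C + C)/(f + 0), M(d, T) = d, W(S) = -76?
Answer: 41/76 ≈ 0.53947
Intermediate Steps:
V(f, C) = -C/(3*f) (V(f, C) = -(C + C)/(6*(f + 0)) = -2*C/(6*f) = -C/(3*f))
J(V(11, 0), M(1, 4))/W(48) = -41/(-76) = -41*(-1/76) = 41/76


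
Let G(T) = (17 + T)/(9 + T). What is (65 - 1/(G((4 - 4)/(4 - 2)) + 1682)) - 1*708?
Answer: -9744674/15155 ≈ -643.00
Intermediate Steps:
G(T) = (17 + T)/(9 + T)
(65 - 1/(G((4 - 4)/(4 - 2)) + 1682)) - 1*708 = (65 - 1/((17 + (4 - 4)/(4 - 2))/(9 + (4 - 4)/(4 - 2)) + 1682)) - 1*708 = (65 - 1/((17 + 0/2)/(9 + 0/2) + 1682)) - 708 = (65 - 1/((17 + 0*(½))/(9 + 0*(½)) + 1682)) - 708 = (65 - 1/((17 + 0)/(9 + 0) + 1682)) - 708 = (65 - 1/(17/9 + 1682)) - 708 = (65 - 1/15155/9) - 708 = (65 - 1*9/15155) - 708 = (65 - 9/15155) - 708 = 985066/15155 - 708 = -9744674/15155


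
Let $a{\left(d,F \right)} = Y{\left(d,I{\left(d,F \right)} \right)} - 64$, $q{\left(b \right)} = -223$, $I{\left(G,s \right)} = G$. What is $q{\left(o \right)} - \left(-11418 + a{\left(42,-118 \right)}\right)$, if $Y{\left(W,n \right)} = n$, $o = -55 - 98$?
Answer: $11217$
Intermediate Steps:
$o = -153$
$a{\left(d,F \right)} = -64 + d$ ($a{\left(d,F \right)} = d - 64 = -64 + d$)
$q{\left(o \right)} - \left(-11418 + a{\left(42,-118 \right)}\right) = -223 + \left(11418 - \left(-64 + 42\right)\right) = -223 + \left(11418 - -22\right) = -223 + \left(11418 + 22\right) = -223 + 11440 = 11217$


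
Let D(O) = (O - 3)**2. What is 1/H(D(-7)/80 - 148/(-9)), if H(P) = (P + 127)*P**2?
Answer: 46656/2113650721 ≈ 2.2074e-5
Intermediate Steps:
D(O) = (-3 + O)**2
H(P) = P**2*(127 + P) (H(P) = (127 + P)*P**2 = P**2*(127 + P))
1/H(D(-7)/80 - 148/(-9)) = 1/(((-3 - 7)**2/80 - 148/(-9))**2*(127 + ((-3 - 7)**2/80 - 148/(-9)))) = 1/(((-10)**2*(1/80) - 148*(-1/9))**2*(127 + ((-10)**2*(1/80) - 148*(-1/9)))) = 1/((100*(1/80) + 148/9)**2*(127 + (100*(1/80) + 148/9))) = 1/((5/4 + 148/9)**2*(127 + (5/4 + 148/9))) = 1/((637/36)**2*(127 + 637/36)) = 1/((405769/1296)*(5209/36)) = 1/(2113650721/46656) = 46656/2113650721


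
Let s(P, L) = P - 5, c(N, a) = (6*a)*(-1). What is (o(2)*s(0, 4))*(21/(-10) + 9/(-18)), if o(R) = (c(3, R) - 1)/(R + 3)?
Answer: -169/5 ≈ -33.800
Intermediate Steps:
c(N, a) = -6*a
s(P, L) = -5 + P
o(R) = (-1 - 6*R)/(3 + R) (o(R) = (-6*R - 1)/(R + 3) = (-1 - 6*R)/(3 + R))
(o(2)*s(0, 4))*(21/(-10) + 9/(-18)) = (((-1 - 6*2)/(3 + 2))*(-5 + 0))*(21/(-10) + 9/(-18)) = (((-1 - 12)/5)*(-5))*(21*(-⅒) + 9*(-1/18)) = (((⅕)*(-13))*(-5))*(-21/10 - ½) = -13/5*(-5)*(-13/5) = 13*(-13/5) = -169/5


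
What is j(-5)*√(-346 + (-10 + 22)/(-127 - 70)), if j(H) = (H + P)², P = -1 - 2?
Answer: 64*I*√13430278/197 ≈ 1190.6*I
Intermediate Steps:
P = -3
j(H) = (-3 + H)² (j(H) = (H - 3)² = (-3 + H)²)
j(-5)*√(-346 + (-10 + 22)/(-127 - 70)) = (-3 - 5)²*√(-346 + (-10 + 22)/(-127 - 70)) = (-8)²*√(-346 + 12/(-197)) = 64*√(-346 + 12*(-1/197)) = 64*√(-346 - 12/197) = 64*√(-68174/197) = 64*(I*√13430278/197) = 64*I*√13430278/197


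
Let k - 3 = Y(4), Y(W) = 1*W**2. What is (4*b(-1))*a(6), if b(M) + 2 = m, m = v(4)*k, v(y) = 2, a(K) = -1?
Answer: -144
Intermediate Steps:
Y(W) = W**2
k = 19 (k = 3 + 4**2 = 3 + 16 = 19)
m = 38 (m = 2*19 = 38)
b(M) = 36 (b(M) = -2 + 38 = 36)
(4*b(-1))*a(6) = (4*36)*(-1) = 144*(-1) = -144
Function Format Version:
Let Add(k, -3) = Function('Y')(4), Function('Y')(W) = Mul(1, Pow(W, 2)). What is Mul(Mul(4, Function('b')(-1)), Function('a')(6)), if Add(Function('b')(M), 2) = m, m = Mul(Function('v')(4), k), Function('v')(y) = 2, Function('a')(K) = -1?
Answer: -144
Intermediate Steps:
Function('Y')(W) = Pow(W, 2)
k = 19 (k = Add(3, Pow(4, 2)) = Add(3, 16) = 19)
m = 38 (m = Mul(2, 19) = 38)
Function('b')(M) = 36 (Function('b')(M) = Add(-2, 38) = 36)
Mul(Mul(4, Function('b')(-1)), Function('a')(6)) = Mul(Mul(4, 36), -1) = Mul(144, -1) = -144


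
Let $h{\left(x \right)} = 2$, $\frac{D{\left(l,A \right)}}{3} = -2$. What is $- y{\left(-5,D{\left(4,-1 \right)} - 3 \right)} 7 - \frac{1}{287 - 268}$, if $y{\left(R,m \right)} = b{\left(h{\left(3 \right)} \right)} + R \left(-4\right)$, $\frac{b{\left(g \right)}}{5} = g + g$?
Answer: $- \frac{5321}{19} \approx -280.05$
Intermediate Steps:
$D{\left(l,A \right)} = -6$ ($D{\left(l,A \right)} = 3 \left(-2\right) = -6$)
$b{\left(g \right)} = 10 g$ ($b{\left(g \right)} = 5 \left(g + g\right) = 5 \cdot 2 g = 10 g$)
$y{\left(R,m \right)} = 20 - 4 R$ ($y{\left(R,m \right)} = 10 \cdot 2 + R \left(-4\right) = 20 - 4 R$)
$- y{\left(-5,D{\left(4,-1 \right)} - 3 \right)} 7 - \frac{1}{287 - 268} = - (20 - -20) 7 - \frac{1}{287 - 268} = - (20 + 20) 7 - \frac{1}{19} = \left(-1\right) 40 \cdot 7 - \frac{1}{19} = \left(-40\right) 7 - \frac{1}{19} = -280 - \frac{1}{19} = - \frac{5321}{19}$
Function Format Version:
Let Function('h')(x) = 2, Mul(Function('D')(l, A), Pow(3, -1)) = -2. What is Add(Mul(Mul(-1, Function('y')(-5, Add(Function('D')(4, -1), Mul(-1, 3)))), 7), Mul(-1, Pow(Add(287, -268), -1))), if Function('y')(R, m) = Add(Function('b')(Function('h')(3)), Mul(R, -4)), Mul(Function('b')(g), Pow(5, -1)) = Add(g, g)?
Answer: Rational(-5321, 19) ≈ -280.05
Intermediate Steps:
Function('D')(l, A) = -6 (Function('D')(l, A) = Mul(3, -2) = -6)
Function('b')(g) = Mul(10, g) (Function('b')(g) = Mul(5, Add(g, g)) = Mul(5, Mul(2, g)) = Mul(10, g))
Function('y')(R, m) = Add(20, Mul(-4, R)) (Function('y')(R, m) = Add(Mul(10, 2), Mul(R, -4)) = Add(20, Mul(-4, R)))
Add(Mul(Mul(-1, Function('y')(-5, Add(Function('D')(4, -1), Mul(-1, 3)))), 7), Mul(-1, Pow(Add(287, -268), -1))) = Add(Mul(Mul(-1, Add(20, Mul(-4, -5))), 7), Mul(-1, Pow(Add(287, -268), -1))) = Add(Mul(Mul(-1, Add(20, 20)), 7), Mul(-1, Pow(19, -1))) = Add(Mul(Mul(-1, 40), 7), Mul(-1, Rational(1, 19))) = Add(Mul(-40, 7), Rational(-1, 19)) = Add(-280, Rational(-1, 19)) = Rational(-5321, 19)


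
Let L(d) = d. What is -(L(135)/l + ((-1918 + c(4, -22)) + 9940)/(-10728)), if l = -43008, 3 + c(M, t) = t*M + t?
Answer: 14233273/19224576 ≈ 0.74037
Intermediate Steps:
c(M, t) = -3 + t + M*t (c(M, t) = -3 + (t*M + t) = -3 + (M*t + t) = -3 + (t + M*t) = -3 + t + M*t)
-(L(135)/l + ((-1918 + c(4, -22)) + 9940)/(-10728)) = -(135/(-43008) + ((-1918 + (-3 - 22 + 4*(-22))) + 9940)/(-10728)) = -(135*(-1/43008) + ((-1918 + (-3 - 22 - 88)) + 9940)*(-1/10728)) = -(-45/14336 + ((-1918 - 113) + 9940)*(-1/10728)) = -(-45/14336 + (-2031 + 9940)*(-1/10728)) = -(-45/14336 + 7909*(-1/10728)) = -(-45/14336 - 7909/10728) = -1*(-14233273/19224576) = 14233273/19224576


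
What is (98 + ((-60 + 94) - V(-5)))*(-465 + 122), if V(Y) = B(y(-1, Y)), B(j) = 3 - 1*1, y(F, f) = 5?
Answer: -44590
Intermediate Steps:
B(j) = 2 (B(j) = 3 - 1 = 2)
V(Y) = 2
(98 + ((-60 + 94) - V(-5)))*(-465 + 122) = (98 + ((-60 + 94) - 1*2))*(-465 + 122) = (98 + (34 - 2))*(-343) = (98 + 32)*(-343) = 130*(-343) = -44590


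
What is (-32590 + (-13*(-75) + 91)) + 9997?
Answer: -21527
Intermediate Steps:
(-32590 + (-13*(-75) + 91)) + 9997 = (-32590 + (975 + 91)) + 9997 = (-32590 + 1066) + 9997 = -31524 + 9997 = -21527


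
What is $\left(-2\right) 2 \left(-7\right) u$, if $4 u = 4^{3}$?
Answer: $448$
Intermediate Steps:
$u = 16$ ($u = \frac{4^{3}}{4} = \frac{1}{4} \cdot 64 = 16$)
$\left(-2\right) 2 \left(-7\right) u = \left(-2\right) 2 \left(-7\right) 16 = \left(-4\right) \left(-7\right) 16 = 28 \cdot 16 = 448$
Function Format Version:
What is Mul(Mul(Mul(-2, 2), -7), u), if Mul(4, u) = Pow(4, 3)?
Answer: 448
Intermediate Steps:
u = 16 (u = Mul(Rational(1, 4), Pow(4, 3)) = Mul(Rational(1, 4), 64) = 16)
Mul(Mul(Mul(-2, 2), -7), u) = Mul(Mul(Mul(-2, 2), -7), 16) = Mul(Mul(-4, -7), 16) = Mul(28, 16) = 448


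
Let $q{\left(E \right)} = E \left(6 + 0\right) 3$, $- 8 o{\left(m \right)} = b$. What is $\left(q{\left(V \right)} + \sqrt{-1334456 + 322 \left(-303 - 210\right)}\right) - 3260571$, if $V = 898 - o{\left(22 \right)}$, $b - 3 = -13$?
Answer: $- \frac{6488859}{2} + i \sqrt{1499642} \approx -3.2444 \cdot 10^{6} + 1224.6 i$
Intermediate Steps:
$b = -10$ ($b = 3 - 13 = -10$)
$o{\left(m \right)} = \frac{5}{4}$ ($o{\left(m \right)} = \left(- \frac{1}{8}\right) \left(-10\right) = \frac{5}{4}$)
$V = \frac{3587}{4}$ ($V = 898 - \frac{5}{4} = \frac{3587}{4} \approx 896.75$)
$q{\left(E \right)} = 18 E$ ($q{\left(E \right)} = E 6 \cdot 3 = E 18 = 18 E$)
$\left(q{\left(V \right)} + \sqrt{-1334456 + 322 \left(-303 - 210\right)}\right) - 3260571 = \left(18 \cdot \frac{3587}{4} + \sqrt{-1334456 + 322 \left(-303 - 210\right)}\right) - 3260571 = \left(\frac{32283}{2} + \sqrt{-1334456 + 322 \left(-513\right)}\right) - 3260571 = \left(\frac{32283}{2} + \sqrt{-1334456 - 165186}\right) - 3260571 = \left(\frac{32283}{2} + \sqrt{-1499642}\right) - 3260571 = \left(\frac{32283}{2} + i \sqrt{1499642}\right) - 3260571 = - \frac{6488859}{2} + i \sqrt{1499642}$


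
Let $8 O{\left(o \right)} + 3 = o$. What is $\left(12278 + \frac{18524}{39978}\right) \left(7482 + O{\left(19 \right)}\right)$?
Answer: $\frac{1836829582736}{19989} \approx 9.1892 \cdot 10^{7}$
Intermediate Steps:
$O{\left(o \right)} = - \frac{3}{8} + \frac{o}{8}$
$\left(12278 + \frac{18524}{39978}\right) \left(7482 + O{\left(19 \right)}\right) = \left(12278 + \frac{18524}{39978}\right) \left(7482 + \left(- \frac{3}{8} + \frac{1}{8} \cdot 19\right)\right) = \left(12278 + 18524 \cdot \frac{1}{39978}\right) \left(7482 + \left(- \frac{3}{8} + \frac{19}{8}\right)\right) = \left(12278 + \frac{9262}{19989}\right) \left(7482 + 2\right) = \frac{245434204}{19989} \cdot 7484 = \frac{1836829582736}{19989}$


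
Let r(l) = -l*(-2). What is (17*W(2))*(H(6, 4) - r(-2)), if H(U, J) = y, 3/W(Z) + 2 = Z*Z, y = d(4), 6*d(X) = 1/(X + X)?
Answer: 3281/32 ≈ 102.53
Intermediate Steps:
d(X) = 1/(12*X) (d(X) = 1/(6*(X + X)) = 1/(6*((2*X))) = (1/(2*X))/6 = 1/(12*X))
y = 1/48 (y = (1/12)/4 = (1/12)*(1/4) = 1/48 ≈ 0.020833)
W(Z) = 3/(-2 + Z**2) (W(Z) = 3/(-2 + Z*Z) = 3/(-2 + Z**2))
H(U, J) = 1/48
r(l) = 2*l
(17*W(2))*(H(6, 4) - r(-2)) = (17*(3/(-2 + 2**2)))*(1/48 - 2*(-2)) = (17*(3/(-2 + 4)))*(1/48 - 1*(-4)) = (17*(3/2))*(1/48 + 4) = (17*(3*(1/2)))*(193/48) = (17*(3/2))*(193/48) = (51/2)*(193/48) = 3281/32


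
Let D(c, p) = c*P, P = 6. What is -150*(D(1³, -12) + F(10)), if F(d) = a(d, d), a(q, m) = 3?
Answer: -1350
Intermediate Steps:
F(d) = 3
D(c, p) = 6*c (D(c, p) = c*6 = 6*c)
-150*(D(1³, -12) + F(10)) = -150*(6*1³ + 3) = -150*(6*1 + 3) = -150*(6 + 3) = -150*9 = -1350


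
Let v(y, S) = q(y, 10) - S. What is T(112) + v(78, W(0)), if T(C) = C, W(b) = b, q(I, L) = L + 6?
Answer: 128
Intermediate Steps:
q(I, L) = 6 + L
v(y, S) = 16 - S (v(y, S) = (6 + 10) - S = 16 - S)
T(112) + v(78, W(0)) = 112 + (16 - 1*0) = 112 + (16 + 0) = 112 + 16 = 128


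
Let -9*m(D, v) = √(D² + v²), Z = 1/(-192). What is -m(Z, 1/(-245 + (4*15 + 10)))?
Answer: √67489/302400 ≈ 0.00085908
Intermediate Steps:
Z = -1/192 ≈ -0.0052083
m(D, v) = -√(D² + v²)/9
-m(Z, 1/(-245 + (4*15 + 10))) = -(-1)*√((-1/192)² + (1/(-245 + (4*15 + 10)))²)/9 = -(-1)*√(1/36864 + (1/(-245 + (60 + 10)))²)/9 = -(-1)*√(1/36864 + (1/(-245 + 70))²)/9 = -(-1)*√(1/36864 + (1/(-175))²)/9 = -(-1)*√(1/36864 + (-1/175)²)/9 = -(-1)*√(1/36864 + 1/30625)/9 = -(-1)*√(67489/1128960000)/9 = -(-1)*√67489/33600/9 = -(-1)*√67489/302400 = √67489/302400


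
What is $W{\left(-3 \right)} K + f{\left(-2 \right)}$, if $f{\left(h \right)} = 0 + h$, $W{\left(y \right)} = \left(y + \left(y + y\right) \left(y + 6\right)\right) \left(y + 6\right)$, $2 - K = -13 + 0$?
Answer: $-947$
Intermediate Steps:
$K = 15$ ($K = 2 - \left(-13 + 0\right) = 2 - -13 = 2 + 13 = 15$)
$W{\left(y \right)} = \left(6 + y\right) \left(y + 2 y \left(6 + y\right)\right)$ ($W{\left(y \right)} = \left(y + 2 y \left(6 + y\right)\right) \left(6 + y\right) = \left(6 + y\right) \left(y + 2 y \left(6 + y\right)\right)$)
$f{\left(h \right)} = h$
$W{\left(-3 \right)} K + f{\left(-2 \right)} = - 3 \left(78 + 2 \left(-3\right)^{2} + 25 \left(-3\right)\right) 15 - 2 = - 3 \left(78 + 2 \cdot 9 - 75\right) 15 - 2 = - 3 \left(78 + 18 - 75\right) 15 - 2 = \left(-3\right) 21 \cdot 15 - 2 = \left(-63\right) 15 - 2 = -945 - 2 = -947$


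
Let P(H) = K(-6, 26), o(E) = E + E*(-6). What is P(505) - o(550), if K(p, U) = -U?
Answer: 2724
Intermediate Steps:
o(E) = -5*E (o(E) = E - 6*E = -5*E)
P(H) = -26 (P(H) = -1*26 = -26)
P(505) - o(550) = -26 - (-5)*550 = -26 - 1*(-2750) = -26 + 2750 = 2724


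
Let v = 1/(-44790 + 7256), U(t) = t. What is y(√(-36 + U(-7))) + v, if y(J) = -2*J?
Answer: -1/37534 - 2*I*√43 ≈ -2.6643e-5 - 13.115*I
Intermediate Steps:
v = -1/37534 (v = 1/(-37534) = -1/37534 ≈ -2.6643e-5)
y(√(-36 + U(-7))) + v = -2*√(-36 - 7) - 1/37534 = -2*I*√43 - 1/37534 = -1/37534 - 2*I*√43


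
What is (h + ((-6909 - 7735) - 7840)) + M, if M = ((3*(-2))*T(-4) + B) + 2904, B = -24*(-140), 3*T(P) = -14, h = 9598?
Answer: -6594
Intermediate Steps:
T(P) = -14/3 (T(P) = (⅓)*(-14) = -14/3)
B = 3360
M = 6292 (M = ((3*(-2))*(-14/3) + 3360) + 2904 = (-6*(-14/3) + 3360) + 2904 = (28 + 3360) + 2904 = 3388 + 2904 = 6292)
(h + ((-6909 - 7735) - 7840)) + M = (9598 + ((-6909 - 7735) - 7840)) + 6292 = (9598 + (-14644 - 7840)) + 6292 = (9598 - 22484) + 6292 = -12886 + 6292 = -6594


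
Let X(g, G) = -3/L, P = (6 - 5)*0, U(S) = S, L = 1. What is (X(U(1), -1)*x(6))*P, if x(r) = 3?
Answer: 0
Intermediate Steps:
P = 0 (P = 1*0 = 0)
X(g, G) = -3 (X(g, G) = -3/1 = -3*1 = -3)
(X(U(1), -1)*x(6))*P = -3*3*0 = -9*0 = 0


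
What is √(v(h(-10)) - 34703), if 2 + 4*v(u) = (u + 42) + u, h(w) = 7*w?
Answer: 2*I*√8682 ≈ 186.35*I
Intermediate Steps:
v(u) = 10 + u/2 (v(u) = -½ + ((u + 42) + u)/4 = -½ + ((42 + u) + u)/4 = -½ + (42 + 2*u)/4 = -½ + (21/2 + u/2) = 10 + u/2)
√(v(h(-10)) - 34703) = √((10 + (7*(-10))/2) - 34703) = √((10 + (½)*(-70)) - 34703) = √((10 - 35) - 34703) = √(-25 - 34703) = √(-34728) = 2*I*√8682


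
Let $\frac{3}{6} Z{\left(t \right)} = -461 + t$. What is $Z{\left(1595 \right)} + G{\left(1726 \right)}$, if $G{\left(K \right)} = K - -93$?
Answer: $4087$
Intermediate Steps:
$Z{\left(t \right)} = -922 + 2 t$ ($Z{\left(t \right)} = 2 \left(-461 + t\right) = -922 + 2 t$)
$G{\left(K \right)} = 93 + K$ ($G{\left(K \right)} = K + 93 = 93 + K$)
$Z{\left(1595 \right)} + G{\left(1726 \right)} = \left(-922 + 2 \cdot 1595\right) + \left(93 + 1726\right) = \left(-922 + 3190\right) + 1819 = 2268 + 1819 = 4087$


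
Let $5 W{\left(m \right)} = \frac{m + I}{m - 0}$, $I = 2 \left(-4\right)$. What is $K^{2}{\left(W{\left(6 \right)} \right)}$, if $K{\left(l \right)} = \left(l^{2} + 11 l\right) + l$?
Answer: $\frac{32041}{50625} \approx 0.63291$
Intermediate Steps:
$I = -8$
$W{\left(m \right)} = \frac{-8 + m}{5 m}$ ($W{\left(m \right)} = \frac{\left(m - 8\right) \frac{1}{m - 0}}{5} = \frac{\left(-8 + m\right) \frac{1}{m + 0}}{5} = \frac{\left(-8 + m\right) \frac{1}{m}}{5} = \frac{\frac{1}{m} \left(-8 + m\right)}{5} = \frac{-8 + m}{5 m}$)
$K{\left(l \right)} = l^{2} + 12 l$
$K^{2}{\left(W{\left(6 \right)} \right)} = \left(\frac{-8 + 6}{5 \cdot 6} \left(12 + \frac{-8 + 6}{5 \cdot 6}\right)\right)^{2} = \left(\frac{1}{5} \cdot \frac{1}{6} \left(-2\right) \left(12 + \frac{1}{5} \cdot \frac{1}{6} \left(-2\right)\right)\right)^{2} = \left(- \frac{12 - \frac{1}{15}}{15}\right)^{2} = \left(\left(- \frac{1}{15}\right) \frac{179}{15}\right)^{2} = \left(- \frac{179}{225}\right)^{2} = \frac{32041}{50625}$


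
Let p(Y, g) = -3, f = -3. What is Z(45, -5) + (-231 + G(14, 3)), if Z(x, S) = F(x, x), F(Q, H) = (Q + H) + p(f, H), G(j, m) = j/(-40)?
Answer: -2887/20 ≈ -144.35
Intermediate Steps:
G(j, m) = -j/40 (G(j, m) = j*(-1/40) = -j/40)
F(Q, H) = -3 + H + Q (F(Q, H) = (Q + H) - 3 = (H + Q) - 3 = -3 + H + Q)
Z(x, S) = -3 + 2*x (Z(x, S) = -3 + x + x = -3 + 2*x)
Z(45, -5) + (-231 + G(14, 3)) = (-3 + 2*45) + (-231 - 1/40*14) = (-3 + 90) + (-231 - 7/20) = 87 - 4627/20 = -2887/20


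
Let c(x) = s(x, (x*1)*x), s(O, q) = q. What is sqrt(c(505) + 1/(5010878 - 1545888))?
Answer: 3*sqrt(340207761935718610)/3464990 ≈ 505.00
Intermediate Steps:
c(x) = x**2 (c(x) = (x*1)*x = x*x = x**2)
sqrt(c(505) + 1/(5010878 - 1545888)) = sqrt(505**2 + 1/(5010878 - 1545888)) = sqrt(255025 + 1/3464990) = sqrt(883659074751/3464990) = 3*sqrt(340207761935718610)/3464990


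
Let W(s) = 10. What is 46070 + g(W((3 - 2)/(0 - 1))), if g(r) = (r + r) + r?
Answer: 46100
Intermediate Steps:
g(r) = 3*r (g(r) = 2*r + r = 3*r)
46070 + g(W((3 - 2)/(0 - 1))) = 46070 + 3*10 = 46070 + 30 = 46100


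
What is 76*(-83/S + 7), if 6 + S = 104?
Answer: 22914/49 ≈ 467.63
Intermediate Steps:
S = 98 (S = -6 + 104 = 98)
76*(-83/S + 7) = 76*(-83/98 + 7) = 76*(603/98) = 22914/49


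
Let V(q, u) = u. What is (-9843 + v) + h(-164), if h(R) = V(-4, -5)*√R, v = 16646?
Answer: 6803 - 10*I*√41 ≈ 6803.0 - 64.031*I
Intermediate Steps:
h(R) = -5*√R
(-9843 + v) + h(-164) = (-9843 + 16646) - 10*I*√41 = 6803 - 10*I*√41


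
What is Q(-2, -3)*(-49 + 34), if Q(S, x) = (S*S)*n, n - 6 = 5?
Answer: -660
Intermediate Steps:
n = 11 (n = 6 + 5 = 11)
Q(S, x) = 11*S² (Q(S, x) = (S*S)*11 = S²*11 = 11*S²)
Q(-2, -3)*(-49 + 34) = (11*(-2)²)*(-49 + 34) = (11*4)*(-15) = 44*(-15) = -660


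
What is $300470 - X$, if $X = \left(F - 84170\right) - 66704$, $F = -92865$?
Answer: $544209$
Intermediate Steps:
$X = -243739$ ($X = \left(-92865 - 84170\right) - 66704 = -177035 - 66704 = -243739$)
$300470 - X = 300470 - -243739 = 300470 + 243739 = 544209$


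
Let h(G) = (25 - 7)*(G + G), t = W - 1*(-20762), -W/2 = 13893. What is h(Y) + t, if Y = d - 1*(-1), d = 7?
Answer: -6736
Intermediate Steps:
W = -27786 (W = -2*13893 = -27786)
t = -7024 (t = -27786 - 1*(-20762) = -27786 + 20762 = -7024)
Y = 8 (Y = 7 - 1*(-1) = 7 + 1 = 8)
h(G) = 36*G (h(G) = 18*(2*G) = 36*G)
h(Y) + t = 36*8 - 7024 = 288 - 7024 = -6736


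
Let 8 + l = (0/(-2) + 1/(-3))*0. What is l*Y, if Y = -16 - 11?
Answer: 216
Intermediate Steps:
l = -8 (l = -8 + (0/(-2) + 1/(-3))*0 = -8 + (0*(-½) + 1*(-⅓))*0 = -8 + (0 - ⅓)*0 = -8 - ⅓*0 = -8 + 0 = -8)
Y = -27
l*Y = -8*(-27) = 216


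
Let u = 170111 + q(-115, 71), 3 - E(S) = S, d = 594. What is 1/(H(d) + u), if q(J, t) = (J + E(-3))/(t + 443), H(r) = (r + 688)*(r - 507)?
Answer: 514/144765421 ≈ 3.5506e-6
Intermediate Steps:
E(S) = 3 - S
H(r) = (-507 + r)*(688 + r) (H(r) = (688 + r)*(-507 + r) = (-507 + r)*(688 + r))
q(J, t) = (6 + J)/(443 + t) (q(J, t) = (J + (3 - 1*(-3)))/(t + 443) = (J + (3 + 3))/(443 + t) = (J + 6)/(443 + t) = (6 + J)/(443 + t))
u = 87436945/514 (u = 170111 + (6 - 115)/(443 + 71) = 170111 - 109/514 = 87436945/514 ≈ 1.7011e+5)
1/(H(d) + u) = 1/((-348816 + 594**2 + 181*594) + 87436945/514) = 1/((-348816 + 352836 + 107514) + 87436945/514) = 1/(111534 + 87436945/514) = 1/(144765421/514) = 514/144765421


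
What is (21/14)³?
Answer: 27/8 ≈ 3.3750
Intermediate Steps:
(21/14)³ = (21*(1/14))³ = (3/2)³ = 27/8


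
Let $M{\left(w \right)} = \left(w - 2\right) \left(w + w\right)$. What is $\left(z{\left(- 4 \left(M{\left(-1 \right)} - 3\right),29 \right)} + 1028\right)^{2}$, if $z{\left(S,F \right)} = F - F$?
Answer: $1056784$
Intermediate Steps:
$M{\left(w \right)} = 2 w \left(-2 + w\right)$ ($M{\left(w \right)} = \left(-2 + w\right) 2 w = 2 w \left(-2 + w\right)$)
$z{\left(S,F \right)} = 0$
$\left(z{\left(- 4 \left(M{\left(-1 \right)} - 3\right),29 \right)} + 1028\right)^{2} = \left(0 + 1028\right)^{2} = 1028^{2} = 1056784$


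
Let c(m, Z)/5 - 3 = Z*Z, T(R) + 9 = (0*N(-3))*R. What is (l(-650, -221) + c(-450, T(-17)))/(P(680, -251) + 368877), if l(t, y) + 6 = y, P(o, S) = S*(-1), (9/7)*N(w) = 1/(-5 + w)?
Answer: 193/369128 ≈ 0.00052285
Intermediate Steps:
N(w) = 7/(9*(-5 + w))
T(R) = -9 (T(R) = -9 + (0*(7/(9*(-5 - 3))))*R = -9 + (0*((7/9)/(-8)))*R = -9 + (0*((7/9)*(-⅛)))*R = -9 + (0*(-7/72))*R = -9 + 0*R = -9 + 0 = -9)
P(o, S) = -S
l(t, y) = -6 + y
c(m, Z) = 15 + 5*Z² (c(m, Z) = 15 + 5*(Z*Z) = 15 + 5*Z²)
(l(-650, -221) + c(-450, T(-17)))/(P(680, -251) + 368877) = ((-6 - 221) + (15 + 5*(-9)²))/(-1*(-251) + 368877) = (-227 + (15 + 5*81))/(251 + 368877) = (-227 + (15 + 405))/369128 = (-227 + 420)*(1/369128) = 193*(1/369128) = 193/369128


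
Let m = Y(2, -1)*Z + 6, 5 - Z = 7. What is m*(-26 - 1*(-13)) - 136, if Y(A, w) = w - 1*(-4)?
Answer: -136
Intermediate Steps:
Z = -2 (Z = 5 - 1*7 = 5 - 7 = -2)
Y(A, w) = 4 + w (Y(A, w) = w + 4 = 4 + w)
m = 0 (m = (4 - 1)*(-2) + 6 = 3*(-2) + 6 = -6 + 6 = 0)
m*(-26 - 1*(-13)) - 136 = 0*(-26 - 1*(-13)) - 136 = 0*(-26 + 13) - 136 = 0*(-13) - 136 = 0 - 136 = -136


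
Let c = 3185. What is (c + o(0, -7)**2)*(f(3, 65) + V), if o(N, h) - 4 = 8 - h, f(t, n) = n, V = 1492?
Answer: 5521122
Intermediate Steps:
o(N, h) = 12 - h (o(N, h) = 4 + (8 - h) = 12 - h)
(c + o(0, -7)**2)*(f(3, 65) + V) = (3185 + (12 - 1*(-7))**2)*(65 + 1492) = (3185 + (12 + 7)**2)*1557 = (3185 + 19**2)*1557 = (3185 + 361)*1557 = 3546*1557 = 5521122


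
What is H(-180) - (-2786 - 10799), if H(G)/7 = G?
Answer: 12325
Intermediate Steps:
H(G) = 7*G
H(-180) - (-2786 - 10799) = 7*(-180) - (-2786 - 10799) = -1260 - 1*(-13585) = -1260 + 13585 = 12325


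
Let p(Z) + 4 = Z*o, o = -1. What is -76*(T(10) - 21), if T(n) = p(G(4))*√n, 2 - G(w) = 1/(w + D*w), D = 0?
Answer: 1596 + 437*√10 ≈ 2977.9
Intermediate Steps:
G(w) = 2 - 1/w (G(w) = 2 - 1/(w + 0*w) = 2 - 1/(w + 0) = 2 - 1/w)
p(Z) = -4 - Z (p(Z) = -4 + Z*(-1) = -4 - Z)
T(n) = -23*√n/4 (T(n) = (-4 - (2 - 1/4))*√n = (-4 - (2 - 1*¼))*√n = (-4 - (2 - ¼))*√n = (-4 - 1*7/4)*√n = (-4 - 7/4)*√n = -23*√n/4)
-76*(T(10) - 21) = -76*(-23*√10/4 - 21) = -76*(-21 - 23*√10/4) = 1596 + 437*√10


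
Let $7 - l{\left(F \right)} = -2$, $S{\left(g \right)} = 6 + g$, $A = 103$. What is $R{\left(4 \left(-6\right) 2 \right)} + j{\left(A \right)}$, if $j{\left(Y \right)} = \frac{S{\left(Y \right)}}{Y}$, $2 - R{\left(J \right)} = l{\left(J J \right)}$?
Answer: $- \frac{612}{103} \approx -5.9417$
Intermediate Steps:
$l{\left(F \right)} = 9$ ($l{\left(F \right)} = 7 - -2 = 7 + 2 = 9$)
$R{\left(J \right)} = -7$ ($R{\left(J \right)} = 2 - 9 = -7$)
$j{\left(Y \right)} = \frac{6 + Y}{Y}$
$R{\left(4 \left(-6\right) 2 \right)} + j{\left(A \right)} = -7 + \frac{6 + 103}{103} = -7 + \frac{1}{103} \cdot 109 = -7 + \frac{109}{103} = - \frac{612}{103}$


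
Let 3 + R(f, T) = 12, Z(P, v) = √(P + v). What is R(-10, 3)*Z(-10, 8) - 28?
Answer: -28 + 9*I*√2 ≈ -28.0 + 12.728*I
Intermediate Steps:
R(f, T) = 9 (R(f, T) = -3 + 12 = 9)
R(-10, 3)*Z(-10, 8) - 28 = 9*√(-10 + 8) - 28 = 9*√(-2) - 28 = 9*(I*√2) - 28 = 9*I*√2 - 28 = -28 + 9*I*√2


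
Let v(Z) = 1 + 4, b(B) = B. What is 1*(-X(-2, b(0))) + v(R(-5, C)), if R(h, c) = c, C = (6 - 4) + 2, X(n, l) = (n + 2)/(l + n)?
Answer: 5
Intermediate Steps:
X(n, l) = (2 + n)/(l + n)
C = 4 (C = 2 + 2 = 4)
v(Z) = 5
1*(-X(-2, b(0))) + v(R(-5, C)) = 1*(-(2 - 2)/(0 - 2)) + 5 = 1*(-0/(-2)) + 5 = 1*(-(-1)*0/2) + 5 = 1*(-1*0) + 5 = 1*0 + 5 = 0 + 5 = 5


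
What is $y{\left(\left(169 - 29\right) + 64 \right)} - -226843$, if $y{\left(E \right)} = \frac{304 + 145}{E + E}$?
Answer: $\frac{92552393}{408} \approx 2.2684 \cdot 10^{5}$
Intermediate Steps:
$y{\left(E \right)} = \frac{449}{2 E}$
$y{\left(\left(169 - 29\right) + 64 \right)} - -226843 = \frac{449}{2 \left(\left(169 - 29\right) + 64\right)} - -226843 = \frac{449}{2 \left(\left(169 - 29\right) + 64\right)} + 226843 = \frac{449}{2 \left(140 + 64\right)} + 226843 = \frac{449}{2 \cdot 204} + 226843 = \frac{449}{2} \cdot \frac{1}{204} + 226843 = \frac{449}{408} + 226843 = \frac{92552393}{408}$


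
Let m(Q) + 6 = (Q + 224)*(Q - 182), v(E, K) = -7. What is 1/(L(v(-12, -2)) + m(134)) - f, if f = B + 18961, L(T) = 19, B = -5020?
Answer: -239380912/17171 ≈ -13941.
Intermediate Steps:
m(Q) = -6 + (-182 + Q)*(224 + Q) (m(Q) = -6 + (Q + 224)*(Q - 182) = -6 + (224 + Q)*(-182 + Q) = -6 + (-182 + Q)*(224 + Q))
f = 13941 (f = -5020 + 18961 = 13941)
1/(L(v(-12, -2)) + m(134)) - f = 1/(19 + (-40774 + 134² + 42*134)) - 1*13941 = 1/(19 + (-40774 + 17956 + 5628)) - 13941 = 1/(19 - 17190) - 13941 = 1/(-17171) - 13941 = -1/17171 - 13941 = -239380912/17171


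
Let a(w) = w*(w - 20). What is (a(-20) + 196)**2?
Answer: 992016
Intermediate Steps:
a(w) = w*(-20 + w)
(a(-20) + 196)**2 = (-20*(-20 - 20) + 196)**2 = (-20*(-40) + 196)**2 = (800 + 196)**2 = 996**2 = 992016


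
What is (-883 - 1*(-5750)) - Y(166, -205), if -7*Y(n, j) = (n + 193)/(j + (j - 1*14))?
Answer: 14444897/2968 ≈ 4866.9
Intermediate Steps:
Y(n, j) = -(193 + n)/(7*(-14 + 2*j)) (Y(n, j) = -(n + 193)/(7*(j + (j - 1*14))) = -(193 + n)/(7*(j + (j - 14))) = -(193 + n)/(7*(j + (-14 + j))) = -(193 + n)/(7*(-14 + 2*j)))
(-883 - 1*(-5750)) - Y(166, -205) = (-883 - 1*(-5750)) - (-193 - 1*166)/(14*(-7 - 205)) = (-883 + 5750) - (-193 - 166)/(14*(-212)) = 4867 - (-1)*(-359)/(14*212) = 4867 - 1*359/2968 = 4867 - 359/2968 = 14444897/2968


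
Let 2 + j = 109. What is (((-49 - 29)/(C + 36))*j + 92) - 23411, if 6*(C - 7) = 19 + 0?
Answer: -6509439/277 ≈ -23500.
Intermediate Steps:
j = 107 (j = -2 + 109 = 107)
C = 61/6 (C = 7 + (19 + 0)/6 = 7 + (⅙)*19 = 7 + 19/6 = 61/6 ≈ 10.167)
(((-49 - 29)/(C + 36))*j + 92) - 23411 = (((-49 - 29)/(61/6 + 36))*107 + 92) - 23411 = (-78/277/6*107 + 92) - 23411 = (-78*6/277*107 + 92) - 23411 = (-468/277*107 + 92) - 23411 = (-50076/277 + 92) - 23411 = -24592/277 - 23411 = -6509439/277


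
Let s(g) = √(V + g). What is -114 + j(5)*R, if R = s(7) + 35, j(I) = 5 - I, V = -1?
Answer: -114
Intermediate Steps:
s(g) = √(-1 + g)
R = 35 + √6 (R = √(-1 + 7) + 35 = √6 + 35 = 35 + √6 ≈ 37.449)
-114 + j(5)*R = -114 + (5 - 1*5)*(35 + √6) = -114 + (5 - 5)*(35 + √6) = -114 + 0*(35 + √6) = -114 + 0 = -114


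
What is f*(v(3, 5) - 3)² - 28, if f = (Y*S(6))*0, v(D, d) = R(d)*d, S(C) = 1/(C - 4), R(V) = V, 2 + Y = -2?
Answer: -28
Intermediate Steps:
Y = -4 (Y = -2 - 2 = -4)
S(C) = 1/(-4 + C)
v(D, d) = d² (v(D, d) = d*d = d²)
f = 0 (f = -4/(-4 + 6)*0 = -4/2*0 = -4*½*0 = -2*0 = 0)
f*(v(3, 5) - 3)² - 28 = 0*(5² - 3)² - 28 = 0*(25 - 3)² - 28 = 0*22² - 28 = 0*484 - 28 = 0 - 28 = -28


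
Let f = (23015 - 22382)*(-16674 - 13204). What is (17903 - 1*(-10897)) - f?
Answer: 18941574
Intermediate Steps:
f = -18912774 (f = 633*(-29878) = -18912774)
(17903 - 1*(-10897)) - f = (17903 - 1*(-10897)) - 1*(-18912774) = (17903 + 10897) + 18912774 = 28800 + 18912774 = 18941574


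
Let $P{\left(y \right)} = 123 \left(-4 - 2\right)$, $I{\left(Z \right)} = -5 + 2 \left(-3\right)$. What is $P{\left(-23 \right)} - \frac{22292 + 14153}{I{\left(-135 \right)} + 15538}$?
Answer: $- \frac{11495371}{15527} \approx -740.35$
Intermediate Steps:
$I{\left(Z \right)} = -11$ ($I{\left(Z \right)} = -5 - 6 = -11$)
$P{\left(y \right)} = -738$ ($P{\left(y \right)} = 123 \left(-4 - 2\right) = 123 \left(-6\right) = -738$)
$P{\left(-23 \right)} - \frac{22292 + 14153}{I{\left(-135 \right)} + 15538} = -738 - \frac{22292 + 14153}{-11 + 15538} = -738 - \frac{36445}{15527} = - \frac{11495371}{15527}$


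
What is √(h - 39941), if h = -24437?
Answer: I*√64378 ≈ 253.73*I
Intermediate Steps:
√(h - 39941) = √(-24437 - 39941) = √(-64378) = I*√64378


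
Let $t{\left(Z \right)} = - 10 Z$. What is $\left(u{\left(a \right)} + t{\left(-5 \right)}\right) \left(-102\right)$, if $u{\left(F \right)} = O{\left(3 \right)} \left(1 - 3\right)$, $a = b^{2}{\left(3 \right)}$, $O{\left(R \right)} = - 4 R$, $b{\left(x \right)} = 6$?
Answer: $-7548$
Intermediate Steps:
$a = 36$ ($a = 6^{2} = 36$)
$u{\left(F \right)} = 24$ ($u{\left(F \right)} = \left(-4\right) 3 \left(1 - 3\right) = \left(-12\right) \left(-2\right) = 24$)
$\left(u{\left(a \right)} + t{\left(-5 \right)}\right) \left(-102\right) = \left(24 - -50\right) \left(-102\right) = \left(24 + 50\right) \left(-102\right) = 74 \left(-102\right) = -7548$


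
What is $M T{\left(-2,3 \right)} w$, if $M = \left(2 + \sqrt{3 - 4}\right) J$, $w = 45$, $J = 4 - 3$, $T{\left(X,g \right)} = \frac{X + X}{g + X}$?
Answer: $-360 - 180 i \approx -360.0 - 180.0 i$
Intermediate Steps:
$T{\left(X,g \right)} = \frac{2 X}{X + g}$
$J = 1$
$M = 2 + i$ ($M = \left(2 + \sqrt{3 - 4}\right) 1 = \left(2 + \sqrt{-1}\right) 1 = \left(2 + i\right) 1 = 2 + i \approx 2.0 + 1.0 i$)
$M T{\left(-2,3 \right)} w = \left(2 + i\right) 2 \left(-2\right) \frac{1}{-2 + 3} \cdot 45 = \left(2 + i\right) 2 \left(-2\right) 1^{-1} \cdot 45 = \left(2 + i\right) 2 \left(-2\right) 1 \cdot 45 = \left(2 + i\right) \left(-4\right) 45 = \left(-8 - 4 i\right) 45 = -360 - 180 i$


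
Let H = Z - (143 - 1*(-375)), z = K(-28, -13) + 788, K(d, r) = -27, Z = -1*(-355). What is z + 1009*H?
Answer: -163706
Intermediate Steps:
Z = 355
z = 761 (z = -27 + 788 = 761)
H = -163 (H = 355 - (143 - 1*(-375)) = 355 - (143 + 375) = 355 - 1*518 = 355 - 518 = -163)
z + 1009*H = 761 + 1009*(-163) = 761 - 164467 = -163706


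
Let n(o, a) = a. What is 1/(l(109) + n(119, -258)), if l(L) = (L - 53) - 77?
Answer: -1/279 ≈ -0.0035842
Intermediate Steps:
l(L) = -130 + L (l(L) = (-53 + L) - 77 = -130 + L)
1/(l(109) + n(119, -258)) = 1/((-130 + 109) - 258) = 1/(-21 - 258) = 1/(-279) = -1/279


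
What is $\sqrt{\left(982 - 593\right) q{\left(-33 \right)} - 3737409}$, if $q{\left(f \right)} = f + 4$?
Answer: $i \sqrt{3748690} \approx 1936.2 i$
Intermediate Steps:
$q{\left(f \right)} = 4 + f$
$\sqrt{\left(982 - 593\right) q{\left(-33 \right)} - 3737409} = \sqrt{\left(982 - 593\right) \left(4 - 33\right) - 3737409} = \sqrt{389 \left(-29\right) - 3737409} = \sqrt{-11281 - 3737409} = \sqrt{-3748690} = i \sqrt{3748690}$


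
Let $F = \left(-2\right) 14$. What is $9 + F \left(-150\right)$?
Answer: $4209$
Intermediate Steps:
$F = -28$
$9 + F \left(-150\right) = 9 - -4200 = 9 + 4200 = 4209$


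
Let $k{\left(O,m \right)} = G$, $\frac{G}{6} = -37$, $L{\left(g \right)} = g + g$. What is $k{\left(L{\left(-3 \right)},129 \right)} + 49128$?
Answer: $48906$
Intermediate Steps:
$L{\left(g \right)} = 2 g$
$G = -222$ ($G = 6 \left(-37\right) = -222$)
$k{\left(O,m \right)} = -222$
$k{\left(L{\left(-3 \right)},129 \right)} + 49128 = -222 + 49128 = 48906$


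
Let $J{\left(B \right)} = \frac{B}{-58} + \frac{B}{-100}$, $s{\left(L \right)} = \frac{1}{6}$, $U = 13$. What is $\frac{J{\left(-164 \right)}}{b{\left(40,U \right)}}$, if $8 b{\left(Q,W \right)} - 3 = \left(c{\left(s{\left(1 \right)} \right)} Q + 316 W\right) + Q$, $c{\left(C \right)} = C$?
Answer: $\frac{77736}{9042925} \approx 0.0085963$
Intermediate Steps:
$s{\left(L \right)} = \frac{1}{6}$
$b{\left(Q,W \right)} = \frac{3}{8} + \frac{7 Q}{48} + \frac{79 W}{2}$ ($b{\left(Q,W \right)} = \frac{3}{8} + \frac{\left(\frac{Q}{6} + 316 W\right) + Q}{8} = \frac{3}{8} + \frac{\left(316 W + \frac{Q}{6}\right) + Q}{8} = \frac{3}{8} + \frac{316 W + \frac{7 Q}{6}}{8} = \frac{3}{8} + \left(\frac{7 Q}{48} + \frac{79 W}{2}\right) = \frac{3}{8} + \frac{7 Q}{48} + \frac{79 W}{2}$)
$J{\left(B \right)} = - \frac{79 B}{2900}$ ($J{\left(B \right)} = B \left(- \frac{1}{58}\right) + B \left(- \frac{1}{100}\right) = - \frac{B}{58} - \frac{B}{100} = - \frac{79 B}{2900}$)
$\frac{J{\left(-164 \right)}}{b{\left(40,U \right)}} = \frac{\left(- \frac{79}{2900}\right) \left(-164\right)}{\frac{3}{8} + \frac{7}{48} \cdot 40 + \frac{79}{2} \cdot 13} = \frac{3239}{725 \left(\frac{3}{8} + \frac{35}{6} + \frac{1027}{2}\right)} = \frac{3239}{725 \cdot \frac{12473}{24}} = \frac{3239}{725} \cdot \frac{24}{12473} = \frac{77736}{9042925}$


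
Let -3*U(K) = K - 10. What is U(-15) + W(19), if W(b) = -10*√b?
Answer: 25/3 - 10*√19 ≈ -35.256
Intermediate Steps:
U(K) = 10/3 - K/3 (U(K) = -(K - 10)/3 = -(-10 + K)/3 = 10/3 - K/3)
U(-15) + W(19) = (10/3 - ⅓*(-15)) - 10*√19 = (10/3 + 5) - 10*√19 = 25/3 - 10*√19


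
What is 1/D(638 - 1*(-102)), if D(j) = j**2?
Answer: 1/547600 ≈ 1.8262e-6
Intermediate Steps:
1/D(638 - 1*(-102)) = 1/((638 - 1*(-102))**2) = 1/((638 + 102)**2) = 1/(740**2) = 1/547600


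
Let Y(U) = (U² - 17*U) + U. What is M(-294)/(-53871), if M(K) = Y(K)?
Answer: -30380/17957 ≈ -1.6918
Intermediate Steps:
Y(U) = U² - 16*U
M(K) = K*(-16 + K)
M(-294)/(-53871) = -294*(-16 - 294)/(-53871) = -294*(-310)*(-1/53871) = 91140*(-1/53871) = -30380/17957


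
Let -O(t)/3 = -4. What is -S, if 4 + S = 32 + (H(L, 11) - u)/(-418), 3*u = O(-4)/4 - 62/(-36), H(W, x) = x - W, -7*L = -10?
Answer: -4421089/158004 ≈ -27.981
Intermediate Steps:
O(t) = 12 (O(t) = -3*(-4) = 12)
L = 10/7 (L = -⅐*(-10) = 10/7 ≈ 1.4286)
u = 85/54 (u = (12/4 - 62/(-36))/3 = (12*(¼) - 62*(-1/36))/3 = (3 + 31/18)/3 = (⅓)*(85/18) = 85/54 ≈ 1.5741)
S = 4421089/158004 (S = -4 + (32 + ((11 - 1*10/7) - 1*85/54)/(-418)) = -4 + (32 + ((11 - 10/7) - 85/54)*(-1/418)) = -4 + (32 + (67/7 - 85/54)*(-1/418)) = -4 + (32 + (3023/378)*(-1/418)) = -4 + (32 - 3023/158004) = -4 + 5053105/158004 = 4421089/158004 ≈ 27.981)
-S = -1*4421089/158004 = -4421089/158004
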